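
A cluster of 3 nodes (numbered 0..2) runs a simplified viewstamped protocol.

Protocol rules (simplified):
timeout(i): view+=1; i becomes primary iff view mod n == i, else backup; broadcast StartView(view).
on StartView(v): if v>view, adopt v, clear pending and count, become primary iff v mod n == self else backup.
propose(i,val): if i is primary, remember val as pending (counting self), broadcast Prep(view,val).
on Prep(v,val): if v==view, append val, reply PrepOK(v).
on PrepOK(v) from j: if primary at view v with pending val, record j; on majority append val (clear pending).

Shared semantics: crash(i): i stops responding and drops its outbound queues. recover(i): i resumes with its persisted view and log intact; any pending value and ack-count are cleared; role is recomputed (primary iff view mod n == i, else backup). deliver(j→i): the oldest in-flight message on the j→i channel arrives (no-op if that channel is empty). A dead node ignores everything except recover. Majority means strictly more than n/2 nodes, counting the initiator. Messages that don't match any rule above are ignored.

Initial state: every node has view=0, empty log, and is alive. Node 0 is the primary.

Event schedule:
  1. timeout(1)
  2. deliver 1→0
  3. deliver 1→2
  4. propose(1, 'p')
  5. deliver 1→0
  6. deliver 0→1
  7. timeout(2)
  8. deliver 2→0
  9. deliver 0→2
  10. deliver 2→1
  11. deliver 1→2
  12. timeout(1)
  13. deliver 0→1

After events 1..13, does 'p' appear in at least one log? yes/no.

yes

step 1 timeout(1): 1={prim,v=1,log=-}
step 2 deliver 1→0: 0={back,v=1,log=-}
step 3 deliver 1→2: 2={back,v=1,log=-}
step 4 propose(1,'p'): —
step 5 deliver 1→0: 0={back,v=1,log=p}
step 6 deliver 0→1: 1={prim,v=1,log=p}
step 7 timeout(2): 2={prim,v=2,log=-}
step 8 deliver 2→0: 0={back,v=2,log=p}
step 9 deliver 0→2: —
step 10 deliver 2→1: 1={back,v=2,log=p}
step 11 deliver 1→2: —
step 12 timeout(1): 1={back,v=3,log=p}
step 13 deliver 0→1: —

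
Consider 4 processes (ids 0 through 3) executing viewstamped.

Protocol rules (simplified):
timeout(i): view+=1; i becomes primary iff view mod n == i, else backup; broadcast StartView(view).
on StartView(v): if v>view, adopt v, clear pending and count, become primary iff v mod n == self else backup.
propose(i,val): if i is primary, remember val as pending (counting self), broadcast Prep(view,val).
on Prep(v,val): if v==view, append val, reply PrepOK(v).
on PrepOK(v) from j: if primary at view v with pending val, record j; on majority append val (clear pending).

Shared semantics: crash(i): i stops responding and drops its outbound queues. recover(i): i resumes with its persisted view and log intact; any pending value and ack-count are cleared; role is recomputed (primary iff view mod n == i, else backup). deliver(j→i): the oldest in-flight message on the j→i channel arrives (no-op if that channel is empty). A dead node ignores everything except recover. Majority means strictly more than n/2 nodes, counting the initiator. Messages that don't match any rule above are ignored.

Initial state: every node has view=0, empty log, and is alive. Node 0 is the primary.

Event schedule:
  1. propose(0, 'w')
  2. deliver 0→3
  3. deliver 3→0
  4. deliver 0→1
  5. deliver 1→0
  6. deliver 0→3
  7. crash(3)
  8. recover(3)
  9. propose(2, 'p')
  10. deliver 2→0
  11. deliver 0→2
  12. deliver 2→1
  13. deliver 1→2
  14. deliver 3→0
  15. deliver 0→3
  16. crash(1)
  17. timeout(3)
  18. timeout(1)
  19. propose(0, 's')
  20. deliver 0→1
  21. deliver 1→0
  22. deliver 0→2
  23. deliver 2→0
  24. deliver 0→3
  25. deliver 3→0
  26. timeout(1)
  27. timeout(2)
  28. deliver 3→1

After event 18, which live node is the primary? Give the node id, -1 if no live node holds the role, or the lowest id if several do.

0

e1 propose(0,'w'): ·
e2 deliver 0→3: 3[back,v=0,w]
e3 deliver 3→0: ·
e4 deliver 0→1: 1[back,v=0,w]
e5 deliver 1→0: 0[prim,v=0,w]
e6 deliver 0→3: ·
e7 crash(3): 3[✗back,v=0,w]
e8 recover(3): 3[back,v=0,w]
e9 propose(2,'p'): ·
e10 deliver 2→0: ·
e11 deliver 0→2: 2[back,v=0,w]
e12 deliver 2→1: ·
e13 deliver 1→2: ·
e14 deliver 3→0: ·
e15 deliver 0→3: ·
e16 crash(1): 1[✗back,v=0,w]
e17 timeout(3): 3[back,v=1,w]
e18 timeout(1): ·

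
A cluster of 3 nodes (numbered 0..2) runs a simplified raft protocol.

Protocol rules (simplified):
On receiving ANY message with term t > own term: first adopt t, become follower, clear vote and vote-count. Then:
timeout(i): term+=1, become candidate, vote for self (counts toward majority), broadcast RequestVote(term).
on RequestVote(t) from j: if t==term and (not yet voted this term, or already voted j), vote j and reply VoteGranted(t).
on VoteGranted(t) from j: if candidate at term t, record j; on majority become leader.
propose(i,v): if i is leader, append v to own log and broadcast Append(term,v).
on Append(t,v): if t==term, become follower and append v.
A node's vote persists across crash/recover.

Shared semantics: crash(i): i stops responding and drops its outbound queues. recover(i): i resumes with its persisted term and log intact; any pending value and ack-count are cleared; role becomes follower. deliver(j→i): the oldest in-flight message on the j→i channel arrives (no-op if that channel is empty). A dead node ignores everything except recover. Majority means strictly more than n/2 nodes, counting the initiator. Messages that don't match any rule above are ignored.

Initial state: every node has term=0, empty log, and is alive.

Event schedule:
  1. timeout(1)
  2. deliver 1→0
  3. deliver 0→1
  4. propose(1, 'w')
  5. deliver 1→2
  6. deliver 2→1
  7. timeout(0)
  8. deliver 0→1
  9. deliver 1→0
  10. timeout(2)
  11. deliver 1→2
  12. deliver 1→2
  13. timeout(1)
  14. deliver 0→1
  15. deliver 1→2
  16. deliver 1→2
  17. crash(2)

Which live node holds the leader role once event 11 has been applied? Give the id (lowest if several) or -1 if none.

-1

e1 timeout(1): 1[cand,t=1,-]
e2 deliver 1→0: 0[foll,t=1,-]
e3 deliver 0→1: 1[lead,t=1,-]
e4 propose(1,'w'): 1[lead,t=1,w]
e5 deliver 1→2: 2[foll,t=1,-]
e6 deliver 2→1: ·
e7 timeout(0): 0[cand,t=2,-]
e8 deliver 0→1: 1[foll,t=2,w]
e9 deliver 1→0: ·
e10 timeout(2): 2[cand,t=2,-]
e11 deliver 1→2: ·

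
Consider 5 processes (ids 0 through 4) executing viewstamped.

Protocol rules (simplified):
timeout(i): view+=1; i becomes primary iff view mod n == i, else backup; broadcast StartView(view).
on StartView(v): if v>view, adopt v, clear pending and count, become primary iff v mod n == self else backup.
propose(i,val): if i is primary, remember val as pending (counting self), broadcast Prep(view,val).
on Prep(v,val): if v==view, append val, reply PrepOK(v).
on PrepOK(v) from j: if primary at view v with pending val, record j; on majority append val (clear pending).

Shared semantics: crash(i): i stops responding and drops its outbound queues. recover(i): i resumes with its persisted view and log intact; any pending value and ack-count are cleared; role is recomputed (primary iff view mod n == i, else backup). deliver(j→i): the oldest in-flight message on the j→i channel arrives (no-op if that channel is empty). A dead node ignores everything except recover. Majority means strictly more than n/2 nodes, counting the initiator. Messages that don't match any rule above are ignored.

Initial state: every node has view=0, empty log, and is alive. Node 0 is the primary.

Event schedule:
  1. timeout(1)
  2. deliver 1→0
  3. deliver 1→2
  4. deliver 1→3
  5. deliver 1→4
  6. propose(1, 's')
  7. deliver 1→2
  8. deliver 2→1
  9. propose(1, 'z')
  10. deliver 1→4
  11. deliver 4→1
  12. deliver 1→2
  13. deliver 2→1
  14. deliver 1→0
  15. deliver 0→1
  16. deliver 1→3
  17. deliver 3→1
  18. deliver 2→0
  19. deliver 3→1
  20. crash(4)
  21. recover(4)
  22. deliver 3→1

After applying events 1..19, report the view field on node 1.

1

step 1 timeout(1): 1={prim,v=1,log=-}
step 2 deliver 1→0: 0={back,v=1,log=-}
step 3 deliver 1→2: 2={back,v=1,log=-}
step 4 deliver 1→3: 3={back,v=1,log=-}
step 5 deliver 1→4: 4={back,v=1,log=-}
step 6 propose(1,'s'): —
step 7 deliver 1→2: 2={back,v=1,log=s}
step 8 deliver 2→1: —
step 9 propose(1,'z'): —
step 10 deliver 1→4: 4={back,v=1,log=s}
step 11 deliver 4→1: —
step 12 deliver 1→2: 2={back,v=1,log=s,z}
step 13 deliver 2→1: 1={prim,v=1,log=z}
step 14 deliver 1→0: 0={back,v=1,log=s}
step 15 deliver 0→1: —
step 16 deliver 1→3: 3={back,v=1,log=s}
step 17 deliver 3→1: —
step 18 deliver 2→0: —
step 19 deliver 3→1: —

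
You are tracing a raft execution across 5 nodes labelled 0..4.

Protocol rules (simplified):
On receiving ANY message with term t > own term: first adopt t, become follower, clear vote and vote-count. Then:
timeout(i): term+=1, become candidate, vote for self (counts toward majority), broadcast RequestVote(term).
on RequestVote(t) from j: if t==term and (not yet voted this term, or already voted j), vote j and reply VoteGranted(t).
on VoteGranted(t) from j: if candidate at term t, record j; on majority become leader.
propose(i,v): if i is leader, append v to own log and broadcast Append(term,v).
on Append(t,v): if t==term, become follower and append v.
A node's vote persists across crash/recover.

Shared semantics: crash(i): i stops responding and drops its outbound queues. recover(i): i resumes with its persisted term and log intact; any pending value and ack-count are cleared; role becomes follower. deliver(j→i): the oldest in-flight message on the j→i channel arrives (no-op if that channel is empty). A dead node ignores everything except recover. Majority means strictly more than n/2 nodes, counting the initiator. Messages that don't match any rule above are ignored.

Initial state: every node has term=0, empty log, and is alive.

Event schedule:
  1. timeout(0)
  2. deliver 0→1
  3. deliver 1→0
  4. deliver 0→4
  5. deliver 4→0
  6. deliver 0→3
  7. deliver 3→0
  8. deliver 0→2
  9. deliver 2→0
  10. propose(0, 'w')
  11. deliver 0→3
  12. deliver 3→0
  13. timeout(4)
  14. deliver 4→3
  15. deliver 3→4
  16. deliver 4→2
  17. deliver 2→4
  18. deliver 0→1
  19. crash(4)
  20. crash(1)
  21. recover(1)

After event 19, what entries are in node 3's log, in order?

w

[1] timeout(0) → N0(cand t1 [-])
[2] deliver 0→1 → N1(foll t1 [-])
[3] deliver 1→0 → ∅
[4] deliver 0→4 → N4(foll t1 [-])
[5] deliver 4→0 → N0(lead t1 [-])
[6] deliver 0→3 → N3(foll t1 [-])
[7] deliver 3→0 → ∅
[8] deliver 0→2 → N2(foll t1 [-])
[9] deliver 2→0 → ∅
[10] propose(0,'w') → N0(lead t1 [w])
[11] deliver 0→3 → N3(foll t1 [w])
[12] deliver 3→0 → ∅
[13] timeout(4) → N4(cand t2 [-])
[14] deliver 4→3 → N3(foll t2 [w])
[15] deliver 3→4 → ∅
[16] deliver 4→2 → N2(foll t2 [-])
[17] deliver 2→4 → N4(lead t2 [-])
[18] deliver 0→1 → N1(foll t1 [w])
[19] crash(4) → N4(✗lead t2 [-])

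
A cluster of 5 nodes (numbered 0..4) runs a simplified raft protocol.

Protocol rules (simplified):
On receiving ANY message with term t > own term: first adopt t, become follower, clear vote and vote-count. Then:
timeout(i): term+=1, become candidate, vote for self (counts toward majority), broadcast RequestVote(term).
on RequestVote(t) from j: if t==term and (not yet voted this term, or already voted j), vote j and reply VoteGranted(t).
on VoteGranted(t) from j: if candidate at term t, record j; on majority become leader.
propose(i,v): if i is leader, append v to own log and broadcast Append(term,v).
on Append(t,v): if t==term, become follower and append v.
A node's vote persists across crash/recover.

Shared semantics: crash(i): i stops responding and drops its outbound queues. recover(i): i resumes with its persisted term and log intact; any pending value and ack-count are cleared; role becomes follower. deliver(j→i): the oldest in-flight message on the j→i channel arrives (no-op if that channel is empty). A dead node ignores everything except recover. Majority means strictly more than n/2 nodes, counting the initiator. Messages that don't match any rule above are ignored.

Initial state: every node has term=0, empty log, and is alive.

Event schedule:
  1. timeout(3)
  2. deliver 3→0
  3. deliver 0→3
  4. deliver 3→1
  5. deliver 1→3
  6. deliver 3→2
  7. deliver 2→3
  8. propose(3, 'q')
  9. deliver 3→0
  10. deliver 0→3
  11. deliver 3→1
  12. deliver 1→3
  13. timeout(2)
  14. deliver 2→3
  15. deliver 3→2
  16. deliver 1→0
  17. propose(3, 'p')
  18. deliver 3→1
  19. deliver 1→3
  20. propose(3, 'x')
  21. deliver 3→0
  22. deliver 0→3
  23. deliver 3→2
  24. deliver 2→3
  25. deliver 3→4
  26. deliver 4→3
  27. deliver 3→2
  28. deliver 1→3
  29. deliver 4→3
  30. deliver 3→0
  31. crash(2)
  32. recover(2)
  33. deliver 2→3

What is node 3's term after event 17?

2

1. timeout(3):  <3:cand t1 ->
2. deliver 3→0:  <0:foll t1 ->
3. deliver 0→3:  nop
4. deliver 3→1:  <1:foll t1 ->
5. deliver 1→3:  <3:lead t1 ->
6. deliver 3→2:  <2:foll t1 ->
7. deliver 2→3:  nop
8. propose(3,'q'):  <3:lead t1 q>
9. deliver 3→0:  <0:foll t1 q>
10. deliver 0→3:  nop
11. deliver 3→1:  <1:foll t1 q>
12. deliver 1→3:  nop
13. timeout(2):  <2:cand t2 ->
14. deliver 2→3:  <3:foll t2 q>
15. deliver 3→2:  nop
16. deliver 1→0:  nop
17. propose(3,'p'):  nop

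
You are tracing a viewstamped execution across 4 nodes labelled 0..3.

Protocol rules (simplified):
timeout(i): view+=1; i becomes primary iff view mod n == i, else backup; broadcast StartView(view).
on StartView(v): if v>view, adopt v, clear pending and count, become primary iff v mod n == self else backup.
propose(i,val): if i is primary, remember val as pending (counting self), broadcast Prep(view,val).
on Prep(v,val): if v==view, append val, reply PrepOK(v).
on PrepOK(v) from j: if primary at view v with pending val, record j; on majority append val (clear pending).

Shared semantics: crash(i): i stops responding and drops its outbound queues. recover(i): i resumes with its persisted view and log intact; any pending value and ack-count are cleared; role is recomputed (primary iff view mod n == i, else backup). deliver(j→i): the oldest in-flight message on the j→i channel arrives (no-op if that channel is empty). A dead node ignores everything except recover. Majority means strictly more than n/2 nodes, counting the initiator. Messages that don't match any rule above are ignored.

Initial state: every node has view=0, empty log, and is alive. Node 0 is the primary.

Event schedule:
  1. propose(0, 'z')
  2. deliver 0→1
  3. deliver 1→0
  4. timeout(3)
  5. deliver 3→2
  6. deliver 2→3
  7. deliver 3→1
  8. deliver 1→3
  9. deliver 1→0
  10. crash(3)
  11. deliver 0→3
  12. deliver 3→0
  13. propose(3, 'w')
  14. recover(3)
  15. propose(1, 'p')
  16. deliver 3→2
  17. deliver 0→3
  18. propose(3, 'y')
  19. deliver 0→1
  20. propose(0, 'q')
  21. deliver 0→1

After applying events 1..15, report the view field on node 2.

1

step 1 propose(0,'z'): —
step 2 deliver 0→1: 1={back,v=0,log=z}
step 3 deliver 1→0: —
step 4 timeout(3): 3={back,v=1,log=-}
step 5 deliver 3→2: 2={back,v=1,log=-}
step 6 deliver 2→3: —
step 7 deliver 3→1: 1={prim,v=1,log=z}
step 8 deliver 1→3: —
step 9 deliver 1→0: —
step 10 crash(3): 3={✗back,v=1,log=-}
step 11 deliver 0→3: —
step 12 deliver 3→0: —
step 13 propose(3,'w'): —
step 14 recover(3): 3={back,v=1,log=-}
step 15 propose(1,'p'): —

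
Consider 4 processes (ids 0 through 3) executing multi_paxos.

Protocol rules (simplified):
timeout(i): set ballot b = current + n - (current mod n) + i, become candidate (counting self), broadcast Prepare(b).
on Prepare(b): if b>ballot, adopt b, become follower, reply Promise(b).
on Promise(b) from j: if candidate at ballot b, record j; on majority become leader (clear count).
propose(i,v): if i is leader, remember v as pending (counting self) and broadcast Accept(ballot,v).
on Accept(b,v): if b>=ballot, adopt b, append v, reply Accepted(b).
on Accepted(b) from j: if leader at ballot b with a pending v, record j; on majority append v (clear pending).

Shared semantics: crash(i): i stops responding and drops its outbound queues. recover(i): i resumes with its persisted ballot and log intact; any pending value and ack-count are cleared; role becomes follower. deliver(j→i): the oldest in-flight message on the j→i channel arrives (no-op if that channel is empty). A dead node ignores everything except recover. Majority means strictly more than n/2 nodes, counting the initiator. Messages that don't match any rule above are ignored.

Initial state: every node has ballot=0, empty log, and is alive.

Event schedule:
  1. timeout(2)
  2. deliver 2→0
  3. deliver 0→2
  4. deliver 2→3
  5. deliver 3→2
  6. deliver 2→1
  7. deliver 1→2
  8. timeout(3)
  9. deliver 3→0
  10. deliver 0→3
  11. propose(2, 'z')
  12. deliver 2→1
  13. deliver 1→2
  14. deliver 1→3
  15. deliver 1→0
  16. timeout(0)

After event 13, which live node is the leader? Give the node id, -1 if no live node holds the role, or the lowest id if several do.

2

after 1 — timeout(2): n2:cand/b6/[-]
after 2 — deliver 2→0: n0:foll/b6/[-]
after 3 — deliver 0→2: ·
after 4 — deliver 2→3: n3:foll/b6/[-]
after 5 — deliver 3→2: n2:lead/b6/[-]
after 6 — deliver 2→1: n1:foll/b6/[-]
after 7 — deliver 1→2: ·
after 8 — timeout(3): n3:cand/b11/[-]
after 9 — deliver 3→0: n0:foll/b11/[-]
after 10 — deliver 0→3: ·
after 11 — propose(2,'z'): ·
after 12 — deliver 2→1: n1:foll/b6/[z]
after 13 — deliver 1→2: ·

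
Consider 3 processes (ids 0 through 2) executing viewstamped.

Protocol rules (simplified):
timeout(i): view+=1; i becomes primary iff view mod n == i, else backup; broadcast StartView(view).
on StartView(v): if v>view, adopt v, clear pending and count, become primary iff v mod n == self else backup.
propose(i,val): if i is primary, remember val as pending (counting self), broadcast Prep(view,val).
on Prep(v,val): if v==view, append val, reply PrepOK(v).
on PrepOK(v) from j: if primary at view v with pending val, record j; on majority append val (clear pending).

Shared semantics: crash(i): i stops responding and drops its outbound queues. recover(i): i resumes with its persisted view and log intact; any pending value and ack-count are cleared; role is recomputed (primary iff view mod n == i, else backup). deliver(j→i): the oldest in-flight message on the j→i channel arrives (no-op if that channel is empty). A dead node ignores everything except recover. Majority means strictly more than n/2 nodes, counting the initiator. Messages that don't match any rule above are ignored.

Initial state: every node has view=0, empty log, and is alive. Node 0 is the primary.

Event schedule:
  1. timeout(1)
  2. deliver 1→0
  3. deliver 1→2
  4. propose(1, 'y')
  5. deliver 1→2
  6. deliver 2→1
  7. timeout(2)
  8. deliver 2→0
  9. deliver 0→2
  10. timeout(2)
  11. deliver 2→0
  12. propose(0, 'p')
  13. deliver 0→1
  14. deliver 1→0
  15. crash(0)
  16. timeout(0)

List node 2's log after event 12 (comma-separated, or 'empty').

after 1 — timeout(1): n1:prim/v1/[-]
after 2 — deliver 1→0: n0:back/v1/[-]
after 3 — deliver 1→2: n2:back/v1/[-]
after 4 — propose(1,'y'): ·
after 5 — deliver 1→2: n2:back/v1/[y]
after 6 — deliver 2→1: n1:prim/v1/[y]
after 7 — timeout(2): n2:prim/v2/[y]
after 8 — deliver 2→0: n0:back/v2/[-]
after 9 — deliver 0→2: ·
after 10 — timeout(2): n2:back/v3/[y]
after 11 — deliver 2→0: n0:prim/v3/[-]
after 12 — propose(0,'p'): ·

y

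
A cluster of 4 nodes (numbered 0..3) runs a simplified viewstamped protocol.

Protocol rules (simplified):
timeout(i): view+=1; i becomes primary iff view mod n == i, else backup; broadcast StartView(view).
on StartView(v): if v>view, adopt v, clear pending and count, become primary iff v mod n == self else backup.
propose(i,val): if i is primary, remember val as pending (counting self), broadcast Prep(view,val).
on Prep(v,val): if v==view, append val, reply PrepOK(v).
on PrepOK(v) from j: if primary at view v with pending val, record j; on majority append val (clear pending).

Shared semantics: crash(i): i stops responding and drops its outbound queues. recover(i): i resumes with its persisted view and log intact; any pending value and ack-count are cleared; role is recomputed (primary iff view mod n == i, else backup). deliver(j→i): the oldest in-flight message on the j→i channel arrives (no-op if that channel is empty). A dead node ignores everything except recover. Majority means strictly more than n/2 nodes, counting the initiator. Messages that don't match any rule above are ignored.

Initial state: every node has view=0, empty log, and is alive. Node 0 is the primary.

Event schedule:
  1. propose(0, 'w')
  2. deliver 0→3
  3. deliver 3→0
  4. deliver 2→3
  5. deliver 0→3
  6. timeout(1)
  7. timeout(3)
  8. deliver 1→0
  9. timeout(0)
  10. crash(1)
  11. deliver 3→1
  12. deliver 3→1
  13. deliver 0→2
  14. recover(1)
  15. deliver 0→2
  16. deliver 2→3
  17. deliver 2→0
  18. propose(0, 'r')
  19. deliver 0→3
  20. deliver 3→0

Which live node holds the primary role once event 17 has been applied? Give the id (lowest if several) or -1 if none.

after 1 — propose(0,'w'): ·
after 2 — deliver 0→3: n3:back/v0/[w]
after 3 — deliver 3→0: ·
after 4 — deliver 2→3: ·
after 5 — deliver 0→3: ·
after 6 — timeout(1): n1:prim/v1/[-]
after 7 — timeout(3): n3:back/v1/[w]
after 8 — deliver 1→0: n0:back/v1/[-]
after 9 — timeout(0): n0:back/v2/[-]
after 10 — crash(1): n1:✗prim/v1/[-]
after 11 — deliver 3→1: ·
after 12 — deliver 3→1: ·
after 13 — deliver 0→2: n2:back/v0/[w]
after 14 — recover(1): n1:prim/v1/[-]
after 15 — deliver 0→2: n2:prim/v2/[w]
after 16 — deliver 2→3: ·
after 17 — deliver 2→0: ·

1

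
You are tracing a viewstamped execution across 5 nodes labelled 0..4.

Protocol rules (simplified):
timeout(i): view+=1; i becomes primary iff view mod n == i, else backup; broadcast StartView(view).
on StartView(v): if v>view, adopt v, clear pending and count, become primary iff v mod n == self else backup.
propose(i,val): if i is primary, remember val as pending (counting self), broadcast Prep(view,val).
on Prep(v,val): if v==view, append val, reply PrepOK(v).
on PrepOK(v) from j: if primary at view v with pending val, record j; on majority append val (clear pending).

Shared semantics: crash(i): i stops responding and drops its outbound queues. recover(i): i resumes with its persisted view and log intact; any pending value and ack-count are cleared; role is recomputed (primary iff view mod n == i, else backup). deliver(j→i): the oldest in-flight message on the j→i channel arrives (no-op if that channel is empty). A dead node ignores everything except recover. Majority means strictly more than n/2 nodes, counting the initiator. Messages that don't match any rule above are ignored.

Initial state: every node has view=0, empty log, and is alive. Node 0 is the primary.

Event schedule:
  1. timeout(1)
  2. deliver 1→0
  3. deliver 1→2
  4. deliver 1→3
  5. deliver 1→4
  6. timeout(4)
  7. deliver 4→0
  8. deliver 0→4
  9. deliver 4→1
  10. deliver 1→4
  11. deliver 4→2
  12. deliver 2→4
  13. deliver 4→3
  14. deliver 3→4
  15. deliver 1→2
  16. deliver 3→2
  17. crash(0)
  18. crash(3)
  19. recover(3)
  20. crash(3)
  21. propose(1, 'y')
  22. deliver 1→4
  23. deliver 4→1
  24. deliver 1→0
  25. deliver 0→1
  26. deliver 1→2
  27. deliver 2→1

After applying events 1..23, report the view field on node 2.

2

e1 timeout(1): 1[prim,v=1,-]
e2 deliver 1→0: 0[back,v=1,-]
e3 deliver 1→2: 2[back,v=1,-]
e4 deliver 1→3: 3[back,v=1,-]
e5 deliver 1→4: 4[back,v=1,-]
e6 timeout(4): 4[back,v=2,-]
e7 deliver 4→0: 0[back,v=2,-]
e8 deliver 0→4: ·
e9 deliver 4→1: 1[back,v=2,-]
e10 deliver 1→4: ·
e11 deliver 4→2: 2[prim,v=2,-]
e12 deliver 2→4: ·
e13 deliver 4→3: 3[back,v=2,-]
e14 deliver 3→4: ·
e15 deliver 1→2: ·
e16 deliver 3→2: ·
e17 crash(0): 0[✗back,v=2,-]
e18 crash(3): 3[✗back,v=2,-]
e19 recover(3): 3[back,v=2,-]
e20 crash(3): 3[✗back,v=2,-]
e21 propose(1,'y'): ·
e22 deliver 1→4: ·
e23 deliver 4→1: ·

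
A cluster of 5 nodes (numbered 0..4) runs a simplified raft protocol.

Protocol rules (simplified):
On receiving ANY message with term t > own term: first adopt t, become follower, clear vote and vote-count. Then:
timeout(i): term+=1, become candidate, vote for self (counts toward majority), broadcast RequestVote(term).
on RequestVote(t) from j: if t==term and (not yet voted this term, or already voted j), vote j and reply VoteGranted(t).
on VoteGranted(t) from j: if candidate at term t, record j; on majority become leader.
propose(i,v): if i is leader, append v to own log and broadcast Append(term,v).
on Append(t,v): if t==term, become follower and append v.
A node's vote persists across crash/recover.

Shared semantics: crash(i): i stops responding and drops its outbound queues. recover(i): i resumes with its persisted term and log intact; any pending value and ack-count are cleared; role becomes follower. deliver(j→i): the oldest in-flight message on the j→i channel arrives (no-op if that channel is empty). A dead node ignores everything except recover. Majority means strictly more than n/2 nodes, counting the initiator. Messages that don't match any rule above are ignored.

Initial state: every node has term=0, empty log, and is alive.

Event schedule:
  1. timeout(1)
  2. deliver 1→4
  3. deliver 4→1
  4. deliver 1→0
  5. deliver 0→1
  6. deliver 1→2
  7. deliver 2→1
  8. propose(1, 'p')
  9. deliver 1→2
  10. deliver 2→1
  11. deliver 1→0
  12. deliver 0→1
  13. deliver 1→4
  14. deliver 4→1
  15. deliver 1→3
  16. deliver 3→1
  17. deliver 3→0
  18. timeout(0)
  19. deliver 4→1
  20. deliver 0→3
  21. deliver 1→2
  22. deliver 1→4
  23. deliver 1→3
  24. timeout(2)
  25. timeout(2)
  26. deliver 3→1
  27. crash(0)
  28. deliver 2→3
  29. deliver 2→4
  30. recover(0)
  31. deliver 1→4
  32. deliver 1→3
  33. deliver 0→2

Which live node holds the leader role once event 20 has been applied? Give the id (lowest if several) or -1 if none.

1

[1] timeout(1) → N1(cand t1 [-])
[2] deliver 1→4 → N4(foll t1 [-])
[3] deliver 4→1 → ∅
[4] deliver 1→0 → N0(foll t1 [-])
[5] deliver 0→1 → N1(lead t1 [-])
[6] deliver 1→2 → N2(foll t1 [-])
[7] deliver 2→1 → ∅
[8] propose(1,'p') → N1(lead t1 [p])
[9] deliver 1→2 → N2(foll t1 [p])
[10] deliver 2→1 → ∅
[11] deliver 1→0 → N0(foll t1 [p])
[12] deliver 0→1 → ∅
[13] deliver 1→4 → N4(foll t1 [p])
[14] deliver 4→1 → ∅
[15] deliver 1→3 → N3(foll t1 [-])
[16] deliver 3→1 → ∅
[17] deliver 3→0 → ∅
[18] timeout(0) → N0(cand t2 [p])
[19] deliver 4→1 → ∅
[20] deliver 0→3 → N3(foll t2 [-])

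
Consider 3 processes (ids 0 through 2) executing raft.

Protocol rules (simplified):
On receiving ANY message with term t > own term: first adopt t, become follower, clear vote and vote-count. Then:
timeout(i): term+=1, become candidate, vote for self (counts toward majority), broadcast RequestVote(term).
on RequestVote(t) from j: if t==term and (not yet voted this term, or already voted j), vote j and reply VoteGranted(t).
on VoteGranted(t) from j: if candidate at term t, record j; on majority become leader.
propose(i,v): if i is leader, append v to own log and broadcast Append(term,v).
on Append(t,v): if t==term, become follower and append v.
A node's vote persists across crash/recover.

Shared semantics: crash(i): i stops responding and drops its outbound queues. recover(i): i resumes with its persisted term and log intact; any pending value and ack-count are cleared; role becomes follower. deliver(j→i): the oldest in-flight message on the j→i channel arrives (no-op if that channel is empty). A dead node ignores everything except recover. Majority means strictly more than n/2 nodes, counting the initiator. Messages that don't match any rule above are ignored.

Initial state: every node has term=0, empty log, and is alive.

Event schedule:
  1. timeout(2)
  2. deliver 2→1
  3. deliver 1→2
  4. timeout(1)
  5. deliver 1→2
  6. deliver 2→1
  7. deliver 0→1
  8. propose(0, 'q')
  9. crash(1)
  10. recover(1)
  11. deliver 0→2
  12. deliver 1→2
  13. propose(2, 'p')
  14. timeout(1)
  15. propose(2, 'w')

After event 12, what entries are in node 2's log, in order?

[1] timeout(2) → N2(cand t1 [-])
[2] deliver 2→1 → N1(foll t1 [-])
[3] deliver 1→2 → N2(lead t1 [-])
[4] timeout(1) → N1(cand t2 [-])
[5] deliver 1→2 → N2(foll t2 [-])
[6] deliver 2→1 → N1(lead t2 [-])
[7] deliver 0→1 → ∅
[8] propose(0,'q') → ∅
[9] crash(1) → N1(✗lead t2 [-])
[10] recover(1) → N1(foll t2 [-])
[11] deliver 0→2 → ∅
[12] deliver 1→2 → ∅

empty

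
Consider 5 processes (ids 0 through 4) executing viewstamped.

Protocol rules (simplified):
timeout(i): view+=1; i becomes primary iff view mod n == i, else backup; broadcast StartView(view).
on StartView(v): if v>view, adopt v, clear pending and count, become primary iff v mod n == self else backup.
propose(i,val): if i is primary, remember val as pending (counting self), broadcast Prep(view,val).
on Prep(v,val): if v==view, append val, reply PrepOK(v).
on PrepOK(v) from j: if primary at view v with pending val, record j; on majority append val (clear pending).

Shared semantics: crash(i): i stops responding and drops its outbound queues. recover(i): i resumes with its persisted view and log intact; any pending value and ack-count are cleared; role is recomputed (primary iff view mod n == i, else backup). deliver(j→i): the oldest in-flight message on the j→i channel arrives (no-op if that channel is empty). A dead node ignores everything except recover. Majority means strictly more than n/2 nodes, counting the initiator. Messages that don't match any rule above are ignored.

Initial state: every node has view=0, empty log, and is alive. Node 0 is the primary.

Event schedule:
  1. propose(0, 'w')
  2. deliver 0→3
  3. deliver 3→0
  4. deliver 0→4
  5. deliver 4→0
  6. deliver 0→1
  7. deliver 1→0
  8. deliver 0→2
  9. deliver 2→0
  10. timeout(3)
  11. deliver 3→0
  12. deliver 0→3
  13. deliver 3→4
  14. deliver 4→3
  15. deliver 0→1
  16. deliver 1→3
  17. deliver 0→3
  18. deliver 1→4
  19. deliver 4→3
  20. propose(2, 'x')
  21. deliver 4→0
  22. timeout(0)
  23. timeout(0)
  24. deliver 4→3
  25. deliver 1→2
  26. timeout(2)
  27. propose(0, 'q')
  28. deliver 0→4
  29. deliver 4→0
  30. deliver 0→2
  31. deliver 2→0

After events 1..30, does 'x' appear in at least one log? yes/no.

no

1. propose(0,'w'):  nop
2. deliver 0→3:  <3:back v0 w>
3. deliver 3→0:  nop
4. deliver 0→4:  <4:back v0 w>
5. deliver 4→0:  <0:prim v0 w>
6. deliver 0→1:  <1:back v0 w>
7. deliver 1→0:  nop
8. deliver 0→2:  <2:back v0 w>
9. deliver 2→0:  nop
10. timeout(3):  <3:back v1 w>
11. deliver 3→0:  <0:back v1 w>
12. deliver 0→3:  nop
13. deliver 3→4:  <4:back v1 w>
14. deliver 4→3:  nop
15. deliver 0→1:  nop
16. deliver 1→3:  nop
17. deliver 0→3:  nop
18. deliver 1→4:  nop
19. deliver 4→3:  nop
20. propose(2,'x'):  nop
21. deliver 4→0:  nop
22. timeout(0):  <0:back v2 w>
23. timeout(0):  <0:back v3 w>
24. deliver 4→3:  nop
25. deliver 1→2:  nop
26. timeout(2):  <2:back v1 w>
27. propose(0,'q'):  nop
28. deliver 0→4:  <4:back v2 w>
29. deliver 4→0:  nop
30. deliver 0→2:  <2:prim v2 w>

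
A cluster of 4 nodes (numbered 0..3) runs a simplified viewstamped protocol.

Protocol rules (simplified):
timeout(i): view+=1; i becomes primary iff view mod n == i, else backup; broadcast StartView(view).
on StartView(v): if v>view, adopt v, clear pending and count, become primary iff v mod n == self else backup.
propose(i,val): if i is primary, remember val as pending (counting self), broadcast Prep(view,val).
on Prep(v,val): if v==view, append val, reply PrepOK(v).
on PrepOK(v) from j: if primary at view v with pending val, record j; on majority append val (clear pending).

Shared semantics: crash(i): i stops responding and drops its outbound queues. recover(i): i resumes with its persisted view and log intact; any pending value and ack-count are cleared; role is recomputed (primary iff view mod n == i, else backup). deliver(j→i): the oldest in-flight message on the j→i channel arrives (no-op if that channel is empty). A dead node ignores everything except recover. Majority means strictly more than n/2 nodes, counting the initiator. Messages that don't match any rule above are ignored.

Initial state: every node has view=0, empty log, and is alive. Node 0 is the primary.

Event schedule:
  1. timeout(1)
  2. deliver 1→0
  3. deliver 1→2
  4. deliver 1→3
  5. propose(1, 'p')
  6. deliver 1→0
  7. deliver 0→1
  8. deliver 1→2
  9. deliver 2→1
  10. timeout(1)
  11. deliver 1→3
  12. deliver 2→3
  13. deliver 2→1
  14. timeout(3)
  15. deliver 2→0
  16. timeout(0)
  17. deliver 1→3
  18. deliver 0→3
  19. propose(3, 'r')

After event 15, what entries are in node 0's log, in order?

[1] timeout(1) → N1(prim v1 [-])
[2] deliver 1→0 → N0(back v1 [-])
[3] deliver 1→2 → N2(back v1 [-])
[4] deliver 1→3 → N3(back v1 [-])
[5] propose(1,'p') → ∅
[6] deliver 1→0 → N0(back v1 [p])
[7] deliver 0→1 → ∅
[8] deliver 1→2 → N2(back v1 [p])
[9] deliver 2→1 → N1(prim v1 [p])
[10] timeout(1) → N1(back v2 [p])
[11] deliver 1→3 → N3(back v1 [p])
[12] deliver 2→3 → ∅
[13] deliver 2→1 → ∅
[14] timeout(3) → N3(back v2 [p])
[15] deliver 2→0 → ∅

p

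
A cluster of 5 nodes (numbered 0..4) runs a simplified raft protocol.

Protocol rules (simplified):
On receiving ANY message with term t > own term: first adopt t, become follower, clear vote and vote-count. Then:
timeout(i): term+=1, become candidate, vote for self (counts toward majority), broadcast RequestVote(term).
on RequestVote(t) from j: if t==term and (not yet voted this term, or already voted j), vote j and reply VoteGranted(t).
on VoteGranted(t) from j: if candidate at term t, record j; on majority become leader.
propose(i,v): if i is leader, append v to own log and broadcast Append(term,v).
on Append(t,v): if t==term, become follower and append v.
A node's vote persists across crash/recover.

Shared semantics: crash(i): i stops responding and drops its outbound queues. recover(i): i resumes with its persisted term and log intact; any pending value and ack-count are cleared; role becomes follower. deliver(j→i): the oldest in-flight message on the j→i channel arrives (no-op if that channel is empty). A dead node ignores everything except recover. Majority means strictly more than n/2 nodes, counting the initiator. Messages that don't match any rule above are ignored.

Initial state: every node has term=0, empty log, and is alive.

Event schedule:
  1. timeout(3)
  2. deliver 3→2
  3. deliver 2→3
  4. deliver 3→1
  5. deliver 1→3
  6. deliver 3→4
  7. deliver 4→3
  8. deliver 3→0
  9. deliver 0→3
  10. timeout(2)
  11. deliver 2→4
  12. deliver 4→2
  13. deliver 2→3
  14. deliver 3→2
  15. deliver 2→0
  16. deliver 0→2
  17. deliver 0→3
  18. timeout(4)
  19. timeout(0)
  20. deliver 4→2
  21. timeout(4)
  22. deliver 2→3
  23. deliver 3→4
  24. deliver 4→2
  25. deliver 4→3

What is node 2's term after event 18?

2

step 1 timeout(3): 3={cand,t=1,log=-}
step 2 deliver 3→2: 2={foll,t=1,log=-}
step 3 deliver 2→3: —
step 4 deliver 3→1: 1={foll,t=1,log=-}
step 5 deliver 1→3: 3={lead,t=1,log=-}
step 6 deliver 3→4: 4={foll,t=1,log=-}
step 7 deliver 4→3: —
step 8 deliver 3→0: 0={foll,t=1,log=-}
step 9 deliver 0→3: —
step 10 timeout(2): 2={cand,t=2,log=-}
step 11 deliver 2→4: 4={foll,t=2,log=-}
step 12 deliver 4→2: —
step 13 deliver 2→3: 3={foll,t=2,log=-}
step 14 deliver 3→2: 2={lead,t=2,log=-}
step 15 deliver 2→0: 0={foll,t=2,log=-}
step 16 deliver 0→2: —
step 17 deliver 0→3: —
step 18 timeout(4): 4={cand,t=3,log=-}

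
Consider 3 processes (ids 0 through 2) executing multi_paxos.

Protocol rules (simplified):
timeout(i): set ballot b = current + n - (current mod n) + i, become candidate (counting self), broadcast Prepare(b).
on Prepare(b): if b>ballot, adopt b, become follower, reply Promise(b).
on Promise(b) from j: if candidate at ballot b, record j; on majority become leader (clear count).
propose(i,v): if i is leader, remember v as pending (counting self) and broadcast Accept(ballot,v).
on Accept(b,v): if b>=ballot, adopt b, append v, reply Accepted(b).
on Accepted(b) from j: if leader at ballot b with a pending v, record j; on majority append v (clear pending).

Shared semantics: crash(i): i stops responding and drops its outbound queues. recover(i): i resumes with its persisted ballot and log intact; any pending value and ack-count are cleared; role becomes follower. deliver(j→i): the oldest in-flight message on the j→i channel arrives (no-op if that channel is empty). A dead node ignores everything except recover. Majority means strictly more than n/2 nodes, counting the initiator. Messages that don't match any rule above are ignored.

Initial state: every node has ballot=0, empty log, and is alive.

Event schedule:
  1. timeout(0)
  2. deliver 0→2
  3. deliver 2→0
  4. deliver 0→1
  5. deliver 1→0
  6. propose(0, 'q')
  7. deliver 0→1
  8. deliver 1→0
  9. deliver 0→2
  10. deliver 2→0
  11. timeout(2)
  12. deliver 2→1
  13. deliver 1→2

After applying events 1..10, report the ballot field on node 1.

3

step 1 timeout(0): 0={cand,b=3,log=-}
step 2 deliver 0→2: 2={foll,b=3,log=-}
step 3 deliver 2→0: 0={lead,b=3,log=-}
step 4 deliver 0→1: 1={foll,b=3,log=-}
step 5 deliver 1→0: —
step 6 propose(0,'q'): —
step 7 deliver 0→1: 1={foll,b=3,log=q}
step 8 deliver 1→0: 0={lead,b=3,log=q}
step 9 deliver 0→2: 2={foll,b=3,log=q}
step 10 deliver 2→0: —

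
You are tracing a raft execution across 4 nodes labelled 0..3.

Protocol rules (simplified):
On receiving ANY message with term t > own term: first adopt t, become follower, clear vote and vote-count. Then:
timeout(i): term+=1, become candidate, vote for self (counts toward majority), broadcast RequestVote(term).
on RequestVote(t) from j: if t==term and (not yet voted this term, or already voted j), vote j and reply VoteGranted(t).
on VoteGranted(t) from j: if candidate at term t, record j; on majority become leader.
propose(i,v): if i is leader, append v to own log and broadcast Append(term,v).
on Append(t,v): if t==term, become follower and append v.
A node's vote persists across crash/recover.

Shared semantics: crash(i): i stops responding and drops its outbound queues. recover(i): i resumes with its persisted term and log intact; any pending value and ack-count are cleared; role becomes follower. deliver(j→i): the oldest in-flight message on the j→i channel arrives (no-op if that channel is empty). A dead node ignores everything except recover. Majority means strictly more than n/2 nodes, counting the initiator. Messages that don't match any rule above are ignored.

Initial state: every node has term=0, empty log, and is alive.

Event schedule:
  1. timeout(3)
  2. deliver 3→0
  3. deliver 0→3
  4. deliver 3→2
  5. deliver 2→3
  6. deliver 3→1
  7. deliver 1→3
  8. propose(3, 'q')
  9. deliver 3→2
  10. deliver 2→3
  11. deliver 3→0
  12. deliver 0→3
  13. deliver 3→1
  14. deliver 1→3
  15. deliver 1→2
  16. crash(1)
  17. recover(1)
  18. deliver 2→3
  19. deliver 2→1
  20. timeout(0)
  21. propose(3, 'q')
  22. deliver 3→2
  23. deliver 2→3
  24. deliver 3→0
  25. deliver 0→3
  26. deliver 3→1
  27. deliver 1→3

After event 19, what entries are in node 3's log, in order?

q

e1 timeout(3): 3[cand,t=1,-]
e2 deliver 3→0: 0[foll,t=1,-]
e3 deliver 0→3: ·
e4 deliver 3→2: 2[foll,t=1,-]
e5 deliver 2→3: 3[lead,t=1,-]
e6 deliver 3→1: 1[foll,t=1,-]
e7 deliver 1→3: ·
e8 propose(3,'q'): 3[lead,t=1,q]
e9 deliver 3→2: 2[foll,t=1,q]
e10 deliver 2→3: ·
e11 deliver 3→0: 0[foll,t=1,q]
e12 deliver 0→3: ·
e13 deliver 3→1: 1[foll,t=1,q]
e14 deliver 1→3: ·
e15 deliver 1→2: ·
e16 crash(1): 1[✗foll,t=1,q]
e17 recover(1): 1[foll,t=1,q]
e18 deliver 2→3: ·
e19 deliver 2→1: ·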